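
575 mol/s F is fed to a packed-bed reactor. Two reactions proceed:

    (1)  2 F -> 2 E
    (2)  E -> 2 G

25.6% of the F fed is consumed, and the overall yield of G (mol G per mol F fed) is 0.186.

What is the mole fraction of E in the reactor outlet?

0.149

Conversion of F: F consumed = 2ξ₁ = 0.256 × 575 → ξ₁ = 73.6 mol/s.
Yield of G: 2ξ₂ / 575 = 0.186 → ξ₂ = 53.48 mol/s.
Outlet amounts (n = n₀ + Σ ν·ξ):
  F: 575 − 2(73.6) = 427.8
  E: 0 + 2(73.6) − 1(53.48) = 93.73
  G: 0 + 2(53.48) = 107
Total out = 628.5 mol/s; y_E = 93.73 / 628.5 = 0.1491.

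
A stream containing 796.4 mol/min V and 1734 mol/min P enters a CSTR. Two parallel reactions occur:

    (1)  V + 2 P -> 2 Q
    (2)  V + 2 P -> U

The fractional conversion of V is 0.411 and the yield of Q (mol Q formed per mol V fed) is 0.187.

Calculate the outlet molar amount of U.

253 mol/min

Yield of Q: 2ξ₁ / 796.4 = 0.187 → ξ₁ = 74.46 mol/min.
Conversion of V: 1ξ₁ + 1ξ₂ = 0.411 × 796.4 = 327.3 → ξ₂ = 252.9 mol/min.
Outlet amounts (n = n₀ + Σ ν·ξ):
  V: 796.4 − 1(74.46) − 1(252.9) = 469.1
  P: 1734 − 2(74.46) − 2(252.9) = 1079
  Q: 0 + 2(74.46) = 148.9
  U: 0 + 1(252.9) = 252.9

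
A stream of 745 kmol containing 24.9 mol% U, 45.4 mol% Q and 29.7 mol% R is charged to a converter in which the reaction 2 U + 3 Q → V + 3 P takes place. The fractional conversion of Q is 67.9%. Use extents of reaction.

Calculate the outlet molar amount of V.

Q reacted = 0.679 × 338.2 = 229.7 kmol; ν_Q = −3, so ξ = 229.7/3 = 76.55 kmol.
Outlet amounts (n = n₀ + ν ξ):
  U: 185.5 − 2(76.55) = 32.4
  Q: 338.2 − 3(76.55) = 108.6
  V: 0 + 1(76.55) = 76.55
  P: 0 + 3(76.55) = 229.7
  R: 221.3 (inert)

76.6 kmol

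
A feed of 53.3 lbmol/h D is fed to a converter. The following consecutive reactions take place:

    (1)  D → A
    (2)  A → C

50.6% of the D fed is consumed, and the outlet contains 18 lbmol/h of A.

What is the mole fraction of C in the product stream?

0.168

Conversion of D: D consumed = 1ξ₁ = 0.506 × 53.3 → ξ₁ = 26.97 lbmol/h.
A balance: n_A = 0 + 1ξ₁ − 1ξ₂ = 18 → ξ₂ = (1·26.97 − 18)/1 = 8.97 lbmol/h.
Outlet amounts (n = n₀ + Σ ν·ξ):
  D: 53.3 − 1(26.97) = 26.33
  A: 0 + 1(26.97) − 1(8.97) = 18
  C: 0 + 1(8.97) = 8.97
Total out = 53.3 lbmol/h; y_C = 8.97 / 53.3 = 0.1683.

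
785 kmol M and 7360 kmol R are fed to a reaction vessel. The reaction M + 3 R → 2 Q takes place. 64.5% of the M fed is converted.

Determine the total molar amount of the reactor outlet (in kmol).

7130 kmol

M reacted = 0.645 × 785 = 506.3 kmol; ν_M = −1, so ξ = 506.3/1 = 506.3 kmol.
Outlet amounts (n = n₀ + ν ξ):
  M: 785 − 1(506.3) = 278.7
  R: 7360 − 3(506.3) = 5841
  Q: 0 + 2(506.3) = 1013
Total out = 278.7 + 5841 + 1013 = 7132 kmol.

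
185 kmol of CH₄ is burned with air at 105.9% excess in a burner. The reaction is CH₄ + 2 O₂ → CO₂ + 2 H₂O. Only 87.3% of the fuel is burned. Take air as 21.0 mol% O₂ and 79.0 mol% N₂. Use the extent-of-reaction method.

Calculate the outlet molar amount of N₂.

2870 kmol

Stoichiometric O₂ = 2 × 185 = 370 kmol; O₂ fed = 370 × 2.059 = 761.8 kmol.
N₂ fed = 761.8 × 79/21 = 2866 kmol.
Fuel reacted = 0.873 × 185 → ξ = 161.5 kmol.
Outlet (n = n₀ + ν ξ):
  CH₄: 185 − 1(161.5) = 23.5
  O₂: 761.8 − 2(161.5) = 438.8
  N₂: 2866 (inert)
  CO₂: 0 + 1(161.5) = 161.5
  H₂O: 0 + 2(161.5) = 323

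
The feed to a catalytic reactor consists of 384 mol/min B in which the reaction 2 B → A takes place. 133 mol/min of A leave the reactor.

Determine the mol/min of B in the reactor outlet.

For A: n = n₀ + 1ξ → 133 = 0 + 1ξ, giving ξ = 133 mol/min.
Outlet amounts (n = n₀ + ν ξ):
  B: 384 − 2(133) = 118
  A: 0 + 1(133) = 133

118 mol/min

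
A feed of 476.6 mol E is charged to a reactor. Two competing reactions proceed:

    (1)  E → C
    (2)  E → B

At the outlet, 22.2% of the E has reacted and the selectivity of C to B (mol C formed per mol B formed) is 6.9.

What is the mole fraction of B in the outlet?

Conversion of E: E consumed = 0.222 × 476.6 = 105.8 mol = 1ξ₁ + 1ξ₂.
Selectivity: 1ξ₁ / (1ξ₂) = 6.9 → ξ₁ = 6.9 ξ₂.
Substitute: (1·6.9 + 1) ξ₂ = 105.8 → ξ₂ = 13.39 mol, ξ₁ = 92.41 mol.
Outlet amounts (n = n₀ + Σ ν·ξ):
  E: 476.6 − 1(92.41) − 1(13.39) = 370.8
  C: 0 + 1(92.41) = 92.41
  B: 0 + 1(13.39) = 13.39
Total out = 476.6 mol; y_B = 13.39 / 476.6 = 0.0281.

0.0281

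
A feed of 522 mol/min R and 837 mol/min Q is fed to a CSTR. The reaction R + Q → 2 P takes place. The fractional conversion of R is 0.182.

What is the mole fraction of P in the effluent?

0.14

R reacted = 0.182 × 522 = 95 mol/min; ν_R = −1, so ξ = 95/1 = 95 mol/min.
Outlet amounts (n = n₀ + ν ξ):
  R: 522 − 1(95) = 427
  Q: 837 − 1(95) = 742
  P: 0 + 2(95) = 190
Total out = 1359 mol/min; y_P = 190 / 1359 = 0.1398.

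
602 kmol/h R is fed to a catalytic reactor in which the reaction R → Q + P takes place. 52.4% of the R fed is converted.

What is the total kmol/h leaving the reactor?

R reacted = 0.524 × 602 = 315.4 kmol/h; ν_R = −1, so ξ = 315.4/1 = 315.4 kmol/h.
Outlet amounts (n = n₀ + ν ξ):
  R: 602 − 1(315.4) = 286.6
  Q: 0 + 1(315.4) = 315.4
  P: 0 + 1(315.4) = 315.4
Total out = 286.6 + 315.4 + 315.4 = 917.4 kmol/h.

917 kmol/h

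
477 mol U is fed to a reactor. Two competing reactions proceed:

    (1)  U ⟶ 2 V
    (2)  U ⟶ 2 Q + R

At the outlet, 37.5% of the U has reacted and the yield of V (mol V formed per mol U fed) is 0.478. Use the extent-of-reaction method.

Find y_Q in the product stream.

0.18

Yield of V: 2ξ₁ / 477 = 0.478 → ξ₁ = 114 mol.
Conversion of U: 1ξ₁ + 1ξ₂ = 0.375 × 477 = 178.9 → ξ₂ = 64.87 mol.
Outlet amounts (n = n₀ + Σ ν·ξ):
  U: 477 − 1(114) − 1(64.87) = 298.1
  V: 0 + 2(114) = 228
  Q: 0 + 2(64.87) = 129.7
  R: 0 + 1(64.87) = 64.87
Total out = 720.7 mol; y_Q = 129.7 / 720.7 = 0.18.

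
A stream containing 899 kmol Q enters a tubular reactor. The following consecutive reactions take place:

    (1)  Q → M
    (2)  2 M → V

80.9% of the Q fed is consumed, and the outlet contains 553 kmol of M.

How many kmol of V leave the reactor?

Conversion of Q: Q consumed = 1ξ₁ = 0.809 × 899 → ξ₁ = 727.3 kmol.
M balance: n_M = 0 + 1ξ₁ − 2ξ₂ = 553 → ξ₂ = (1·727.3 − 553)/2 = 87.15 kmol.
Outlet amounts (n = n₀ + Σ ν·ξ):
  Q: 899 − 1(727.3) = 171.7
  M: 0 + 1(727.3) − 2(87.15) = 553
  V: 0 + 1(87.15) = 87.15

87.1 kmol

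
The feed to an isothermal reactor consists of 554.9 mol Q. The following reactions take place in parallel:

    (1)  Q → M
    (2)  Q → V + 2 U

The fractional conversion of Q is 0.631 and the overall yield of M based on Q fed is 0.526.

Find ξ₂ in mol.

Yield of M: 1ξ₁ / 554.9 = 0.526 → ξ₁ = 291.9 mol.
Conversion of Q: 1ξ₁ + 1ξ₂ = 0.631 × 554.9 = 350.1 → ξ₂ = 58.26 mol.
Outlet amounts (n = n₀ + Σ ν·ξ):
  Q: 554.9 − 1(291.9) − 1(58.26) = 204.8
  M: 0 + 1(291.9) = 291.9
  V: 0 + 1(58.26) = 58.26
  U: 0 + 2(58.26) = 116.5

ξ₂ = 58.3 mol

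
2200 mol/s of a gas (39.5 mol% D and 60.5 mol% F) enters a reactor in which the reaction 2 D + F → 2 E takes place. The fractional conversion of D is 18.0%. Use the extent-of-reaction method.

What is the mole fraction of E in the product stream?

D reacted = 0.18 × 869 = 156.4 mol/s; ν_D = −2, so ξ = 156.4/2 = 78.21 mol/s.
Outlet amounts (n = n₀ + ν ξ):
  D: 869 − 2(78.21) = 712.6
  F: 1331 − 1(78.21) = 1253
  E: 0 + 2(78.21) = 156.4
Total out = 2122 mol/s; y_E = 156.4 / 2122 = 0.07372.

0.0737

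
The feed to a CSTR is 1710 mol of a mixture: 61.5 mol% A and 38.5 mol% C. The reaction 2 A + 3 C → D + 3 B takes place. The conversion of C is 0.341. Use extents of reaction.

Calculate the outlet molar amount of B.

C reacted = 0.341 × 658.4 = 224.5 mol; ν_C = −3, so ξ = 224.5/3 = 74.83 mol.
Outlet amounts (n = n₀ + ν ξ):
  A: 1052 − 2(74.83) = 902
  C: 658.4 − 3(74.83) = 433.9
  D: 0 + 1(74.83) = 74.83
  B: 0 + 3(74.83) = 224.5

224 mol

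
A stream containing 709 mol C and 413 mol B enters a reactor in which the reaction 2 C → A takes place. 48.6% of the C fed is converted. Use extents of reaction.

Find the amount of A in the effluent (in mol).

C reacted = 0.486 × 709 = 344.6 mol; ν_C = −2, so ξ = 344.6/2 = 172.3 mol.
Outlet amounts (n = n₀ + ν ξ):
  C: 709 − 2(172.3) = 364.4
  A: 0 + 1(172.3) = 172.3
  B: 413 (inert)

172 mol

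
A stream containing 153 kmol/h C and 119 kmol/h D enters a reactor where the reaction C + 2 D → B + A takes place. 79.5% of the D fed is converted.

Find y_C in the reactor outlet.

0.47

D reacted = 0.795 × 119 = 94.61 kmol/h; ν_D = −2, so ξ = 94.61/2 = 47.3 kmol/h.
Outlet amounts (n = n₀ + ν ξ):
  C: 153 − 1(47.3) = 105.7
  D: 119 − 2(47.3) = 24.39
  B: 0 + 1(47.3) = 47.3
  A: 0 + 1(47.3) = 47.3
Total out = 224.7 kmol/h; y_C = 105.7 / 224.7 = 0.4704.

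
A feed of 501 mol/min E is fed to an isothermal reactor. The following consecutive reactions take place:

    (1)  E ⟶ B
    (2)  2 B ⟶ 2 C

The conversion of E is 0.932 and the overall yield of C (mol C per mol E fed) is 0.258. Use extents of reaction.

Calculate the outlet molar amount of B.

338 mol/min

Conversion of E: E consumed = 1ξ₁ = 0.932 × 501 → ξ₁ = 466.9 mol/min.
Yield of C: 2ξ₂ / 501 = 0.258 → ξ₂ = 64.63 mol/min.
Outlet amounts (n = n₀ + Σ ν·ξ):
  E: 501 − 1(466.9) = 34.07
  B: 0 + 1(466.9) − 2(64.63) = 337.7
  C: 0 + 2(64.63) = 129.3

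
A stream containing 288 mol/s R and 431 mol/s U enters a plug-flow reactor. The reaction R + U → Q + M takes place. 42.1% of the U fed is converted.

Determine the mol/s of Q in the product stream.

U reacted = 0.421 × 431 = 181.5 mol/s; ν_U = −1, so ξ = 181.5/1 = 181.5 mol/s.
Outlet amounts (n = n₀ + ν ξ):
  R: 288 − 1(181.5) = 106.5
  U: 431 − 1(181.5) = 249.5
  Q: 0 + 1(181.5) = 181.5
  M: 0 + 1(181.5) = 181.5

181 mol/s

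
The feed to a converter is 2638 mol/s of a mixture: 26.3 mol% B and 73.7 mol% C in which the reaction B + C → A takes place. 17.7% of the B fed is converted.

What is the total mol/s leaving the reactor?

B reacted = 0.177 × 693.8 = 122.8 mol/s; ν_B = −1, so ξ = 122.8/1 = 122.8 mol/s.
Outlet amounts (n = n₀ + ν ξ):
  B: 693.8 − 1(122.8) = 571
  C: 1944 − 1(122.8) = 1821
  A: 0 + 1(122.8) = 122.8
Total out = 571 + 1821 + 122.8 = 2515 mol/s.

2520 mol/s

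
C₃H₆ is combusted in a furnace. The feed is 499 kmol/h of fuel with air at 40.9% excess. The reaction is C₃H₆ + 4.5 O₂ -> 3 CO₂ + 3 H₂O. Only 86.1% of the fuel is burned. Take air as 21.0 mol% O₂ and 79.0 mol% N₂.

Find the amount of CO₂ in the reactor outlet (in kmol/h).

1290 kmol/h

Stoichiometric O₂ = 4.5 × 499 = 2246 kmol/h; O₂ fed = 2246 × 1.409 = 3164 kmol/h.
N₂ fed = 3164 × 79/21 = 11900 kmol/h.
Fuel reacted = 0.861 × 499 → ξ = 429.6 kmol/h.
Outlet (n = n₀ + ν ξ):
  C₃H₆: 499 − 1(429.6) = 69.36
  O₂: 3164 − 4.5(429.6) = 1231
  N₂: 11900 (inert)
  CO₂: 0 + 3(429.6) = 1289
  H₂O: 0 + 3(429.6) = 1289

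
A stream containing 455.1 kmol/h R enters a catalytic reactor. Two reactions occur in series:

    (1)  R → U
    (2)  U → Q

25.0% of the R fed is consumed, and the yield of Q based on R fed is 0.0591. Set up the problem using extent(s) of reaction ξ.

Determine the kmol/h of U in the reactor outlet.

86.9 kmol/h

Conversion of R: R consumed = 1ξ₁ = 0.25 × 455.1 → ξ₁ = 113.8 kmol/h.
Yield of Q: 1ξ₂ / 455.1 = 0.0591 → ξ₂ = 26.9 kmol/h.
Outlet amounts (n = n₀ + Σ ν·ξ):
  R: 455.1 − 1(113.8) = 341.3
  U: 0 + 1(113.8) − 1(26.9) = 86.88
  Q: 0 + 1(26.9) = 26.9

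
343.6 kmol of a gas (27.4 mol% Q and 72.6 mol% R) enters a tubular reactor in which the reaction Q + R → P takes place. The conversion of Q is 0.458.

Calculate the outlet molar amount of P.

Q reacted = 0.458 × 94.15 = 43.12 kmol; ν_Q = −1, so ξ = 43.12/1 = 43.12 kmol.
Outlet amounts (n = n₀ + ν ξ):
  Q: 94.15 − 1(43.12) = 51.03
  R: 249.5 − 1(43.12) = 206.3
  P: 0 + 1(43.12) = 43.12

43.1 kmol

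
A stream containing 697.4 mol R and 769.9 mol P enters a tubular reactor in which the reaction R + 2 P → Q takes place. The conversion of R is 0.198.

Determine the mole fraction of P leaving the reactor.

0.415

R reacted = 0.198 × 697.4 = 138.1 mol; ν_R = −1, so ξ = 138.1/1 = 138.1 mol.
Outlet amounts (n = n₀ + ν ξ):
  R: 697.4 − 1(138.1) = 559.3
  P: 769.9 − 2(138.1) = 493.7
  Q: 0 + 1(138.1) = 138.1
Total out = 1191 mol; y_P = 493.7 / 1191 = 0.4145.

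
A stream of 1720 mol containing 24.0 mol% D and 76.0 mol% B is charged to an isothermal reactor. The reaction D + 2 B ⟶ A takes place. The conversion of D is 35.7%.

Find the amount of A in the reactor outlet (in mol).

D reacted = 0.357 × 412.8 = 147.4 mol; ν_D = −1, so ξ = 147.4/1 = 147.4 mol.
Outlet amounts (n = n₀ + ν ξ):
  D: 412.8 − 1(147.4) = 265.4
  B: 1307 − 2(147.4) = 1012
  A: 0 + 1(147.4) = 147.4

147 mol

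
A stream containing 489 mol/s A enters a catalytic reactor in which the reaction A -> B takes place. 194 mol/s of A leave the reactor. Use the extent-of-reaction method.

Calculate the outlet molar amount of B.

For A: n = n₀ − 1ξ → 194 = 489 − 1ξ, giving ξ = 295 mol/s.
Outlet amounts (n = n₀ + ν ξ):
  A: 489 − 1(295) = 194
  B: 0 + 1(295) = 295

295 mol/s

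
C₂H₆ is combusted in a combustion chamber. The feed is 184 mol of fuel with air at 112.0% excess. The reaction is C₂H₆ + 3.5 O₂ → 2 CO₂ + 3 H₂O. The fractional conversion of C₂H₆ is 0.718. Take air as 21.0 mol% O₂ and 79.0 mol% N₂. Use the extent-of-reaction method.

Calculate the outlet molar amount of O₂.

903 mol

Stoichiometric O₂ = 3.5 × 184 = 644 mol; O₂ fed = 644 × 2.120 = 1365 mol.
N₂ fed = 1365 × 79/21 = 5136 mol.
Fuel reacted = 0.718 × 184 → ξ = 132.1 mol.
Outlet (n = n₀ + ν ξ):
  C₂H₆: 184 − 1(132.1) = 51.89
  O₂: 1365 − 3.5(132.1) = 902.9
  N₂: 5136 (inert)
  CO₂: 0 + 2(132.1) = 264.2
  H₂O: 0 + 3(132.1) = 396.3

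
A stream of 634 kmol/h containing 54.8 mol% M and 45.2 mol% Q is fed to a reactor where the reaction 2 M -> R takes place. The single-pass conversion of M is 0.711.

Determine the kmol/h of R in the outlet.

124 kmol/h

M reacted = 0.711 × 347.4 = 247 kmol/h; ν_M = −2, so ξ = 247/2 = 123.5 kmol/h.
Outlet amounts (n = n₀ + ν ξ):
  M: 347.4 − 2(123.5) = 100.4
  R: 0 + 1(123.5) = 123.5
  Q: 286.6 (inert)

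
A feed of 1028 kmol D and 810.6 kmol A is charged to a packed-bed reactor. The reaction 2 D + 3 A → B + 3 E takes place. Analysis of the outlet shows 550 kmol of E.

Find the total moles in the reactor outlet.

1660 kmol

For E: n = n₀ + 3ξ → 550 = 0 + 3ξ, giving ξ = 183.3 kmol.
Outlet amounts (n = n₀ + ν ξ):
  D: 1028 − 2(183.3) = 661.3
  A: 810.6 − 3(183.3) = 260.6
  B: 0 + 1(183.3) = 183.3
  E: 0 + 3(183.3) = 550
Total out = 661.3 + 260.6 + 183.3 + 550 = 1655 kmol.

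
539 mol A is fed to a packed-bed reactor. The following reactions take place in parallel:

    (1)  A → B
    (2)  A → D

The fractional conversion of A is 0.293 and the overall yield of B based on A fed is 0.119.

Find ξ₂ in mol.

ξ₂ = 93.8 mol

Yield of B: 1ξ₁ / 539 = 0.119 → ξ₁ = 64.14 mol.
Conversion of A: 1ξ₁ + 1ξ₂ = 0.293 × 539 = 157.9 → ξ₂ = 93.79 mol.
Outlet amounts (n = n₀ + Σ ν·ξ):
  A: 539 − 1(64.14) − 1(93.79) = 381.1
  B: 0 + 1(64.14) = 64.14
  D: 0 + 1(93.79) = 93.79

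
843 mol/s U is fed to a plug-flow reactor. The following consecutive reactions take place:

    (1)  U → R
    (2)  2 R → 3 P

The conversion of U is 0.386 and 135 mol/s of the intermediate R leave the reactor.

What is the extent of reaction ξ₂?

Conversion of U: U consumed = 1ξ₁ = 0.386 × 843 → ξ₁ = 325.4 mol/s.
R balance: n_R = 0 + 1ξ₁ − 2ξ₂ = 135 → ξ₂ = (1·325.4 − 135)/2 = 95.2 mol/s.
Outlet amounts (n = n₀ + Σ ν·ξ):
  U: 843 − 1(325.4) = 517.6
  R: 0 + 1(325.4) − 2(95.2) = 135
  P: 0 + 3(95.2) = 285.6

ξ₂ = 95.2 mol/s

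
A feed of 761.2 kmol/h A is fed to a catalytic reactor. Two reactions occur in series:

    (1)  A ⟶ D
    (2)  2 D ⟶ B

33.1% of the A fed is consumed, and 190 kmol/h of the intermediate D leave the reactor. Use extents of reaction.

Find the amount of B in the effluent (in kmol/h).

Conversion of A: A consumed = 1ξ₁ = 0.331 × 761.2 → ξ₁ = 252 kmol/h.
D balance: n_D = 0 + 1ξ₁ − 2ξ₂ = 190 → ξ₂ = (1·252 − 190)/2 = 30.98 kmol/h.
Outlet amounts (n = n₀ + Σ ν·ξ):
  A: 761.2 − 1(252) = 509.2
  D: 0 + 1(252) − 2(30.98) = 190
  B: 0 + 1(30.98) = 30.98

31 kmol/h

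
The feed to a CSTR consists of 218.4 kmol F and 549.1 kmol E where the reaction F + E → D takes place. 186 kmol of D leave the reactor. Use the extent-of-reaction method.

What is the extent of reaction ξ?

ξ = 186 kmol

For D: n = n₀ + 1ξ → 186 = 0 + 1ξ, giving ξ = 186 kmol.
Outlet amounts (n = n₀ + ν ξ):
  F: 218.4 − 1(186) = 32.4
  E: 549.1 − 1(186) = 363.1
  D: 0 + 1(186) = 186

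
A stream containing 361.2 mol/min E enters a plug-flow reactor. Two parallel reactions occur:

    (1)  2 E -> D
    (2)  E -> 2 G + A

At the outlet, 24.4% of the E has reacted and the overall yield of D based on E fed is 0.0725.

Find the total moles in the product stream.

Yield of D: 1ξ₁ / 361.2 = 0.0725 → ξ₁ = 26.19 mol/min.
Conversion of E: 2ξ₁ + 1ξ₂ = 0.244 × 361.2 = 88.13 → ξ₂ = 35.76 mol/min.
Outlet amounts (n = n₀ + Σ ν·ξ):
  E: 361.2 − 2(26.19) − 1(35.76) = 273.1
  D: 0 + 1(26.19) = 26.19
  G: 0 + 2(35.76) = 71.52
  A: 0 + 1(35.76) = 35.76
Total out = 273.1 + 26.19 + 71.52 + 35.76 = 406.5 mol/min.

407 mol/min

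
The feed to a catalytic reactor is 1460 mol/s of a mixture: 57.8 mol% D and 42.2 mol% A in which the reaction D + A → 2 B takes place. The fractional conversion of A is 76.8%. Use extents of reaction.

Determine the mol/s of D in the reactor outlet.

371 mol/s

A reacted = 0.768 × 616.1 = 473.2 mol/s; ν_A = −1, so ξ = 473.2/1 = 473.2 mol/s.
Outlet amounts (n = n₀ + ν ξ):
  D: 843.9 − 1(473.2) = 370.7
  A: 616.1 − 1(473.2) = 142.9
  B: 0 + 2(473.2) = 946.4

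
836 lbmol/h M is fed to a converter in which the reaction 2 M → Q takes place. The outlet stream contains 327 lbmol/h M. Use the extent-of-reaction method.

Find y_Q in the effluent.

0.438

For M: n = n₀ − 2ξ → 327 = 836 − 2ξ, giving ξ = 254.5 lbmol/h.
Outlet amounts (n = n₀ + ν ξ):
  M: 836 − 2(254.5) = 327
  Q: 0 + 1(254.5) = 254.5
Total out = 581.5 lbmol/h; y_Q = 254.5 / 581.5 = 0.4377.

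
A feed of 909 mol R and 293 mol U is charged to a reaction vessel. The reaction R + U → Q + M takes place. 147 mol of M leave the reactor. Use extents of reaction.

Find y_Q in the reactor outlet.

For M: n = n₀ + 1ξ → 147 = 0 + 1ξ, giving ξ = 147 mol.
Outlet amounts (n = n₀ + ν ξ):
  R: 909 − 1(147) = 762
  U: 293 − 1(147) = 146
  Q: 0 + 1(147) = 147
  M: 0 + 1(147) = 147
Total out = 1202 mol; y_Q = 147 / 1202 = 0.1223.

0.122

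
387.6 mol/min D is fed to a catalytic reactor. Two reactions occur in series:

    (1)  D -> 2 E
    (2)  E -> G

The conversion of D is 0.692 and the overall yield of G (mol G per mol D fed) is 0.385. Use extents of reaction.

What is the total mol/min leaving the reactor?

656 mol/min

Conversion of D: D consumed = 1ξ₁ = 0.692 × 387.6 → ξ₁ = 268.2 mol/min.
Yield of G: 1ξ₂ / 387.6 = 0.385 → ξ₂ = 149.2 mol/min.
Outlet amounts (n = n₀ + Σ ν·ξ):
  D: 387.6 − 1(268.2) = 119.4
  E: 0 + 2(268.2) − 1(149.2) = 387.2
  G: 0 + 1(149.2) = 149.2
Total out = 119.4 + 387.2 + 149.2 = 655.8 mol/min.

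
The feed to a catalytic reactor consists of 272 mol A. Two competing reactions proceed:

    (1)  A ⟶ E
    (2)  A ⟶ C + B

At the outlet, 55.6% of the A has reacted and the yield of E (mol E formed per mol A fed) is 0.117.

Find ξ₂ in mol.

ξ₂ = 119 mol

Yield of E: 1ξ₁ / 272 = 0.117 → ξ₁ = 31.82 mol.
Conversion of A: 1ξ₁ + 1ξ₂ = 0.556 × 272 = 151.2 → ξ₂ = 119.4 mol.
Outlet amounts (n = n₀ + Σ ν·ξ):
  A: 272 − 1(31.82) − 1(119.4) = 120.8
  E: 0 + 1(31.82) = 31.82
  C: 0 + 1(119.4) = 119.4
  B: 0 + 1(119.4) = 119.4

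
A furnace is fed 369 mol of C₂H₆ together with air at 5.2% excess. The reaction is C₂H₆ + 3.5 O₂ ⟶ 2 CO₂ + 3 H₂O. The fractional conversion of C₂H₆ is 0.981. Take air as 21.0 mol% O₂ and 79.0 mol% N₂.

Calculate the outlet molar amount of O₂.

Stoichiometric O₂ = 3.5 × 369 = 1292 mol; O₂ fed = 1292 × 1.052 = 1359 mol.
N₂ fed = 1359 × 79/21 = 5111 mol.
Fuel reacted = 0.981 × 369 → ξ = 362 mol.
Outlet (n = n₀ + ν ξ):
  C₂H₆: 369 − 1(362) = 7.011
  O₂: 1359 − 3.5(362) = 91.7
  N₂: 5111 (inert)
  CO₂: 0 + 2(362) = 724
  H₂O: 0 + 3(362) = 1086

91.7 mol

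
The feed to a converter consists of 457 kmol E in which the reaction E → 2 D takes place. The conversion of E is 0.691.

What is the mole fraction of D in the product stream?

E reacted = 0.691 × 457 = 315.8 kmol; ν_E = −1, so ξ = 315.8/1 = 315.8 kmol.
Outlet amounts (n = n₀ + ν ξ):
  E: 457 − 1(315.8) = 141.2
  D: 0 + 2(315.8) = 631.6
Total out = 772.8 kmol; y_D = 631.6 / 772.8 = 0.8173.

0.817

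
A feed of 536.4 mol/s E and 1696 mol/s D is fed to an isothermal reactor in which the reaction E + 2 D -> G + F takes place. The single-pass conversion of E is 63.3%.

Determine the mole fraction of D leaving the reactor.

E reacted = 0.633 × 536.4 = 339.5 mol/s; ν_E = −1, so ξ = 339.5/1 = 339.5 mol/s.
Outlet amounts (n = n₀ + ν ξ):
  E: 536.4 − 1(339.5) = 196.9
  D: 1696 − 2(339.5) = 1017
  G: 0 + 1(339.5) = 339.5
  F: 0 + 1(339.5) = 339.5
Total out = 1893 mol/s; y_D = 1017 / 1893 = 0.5372.

0.537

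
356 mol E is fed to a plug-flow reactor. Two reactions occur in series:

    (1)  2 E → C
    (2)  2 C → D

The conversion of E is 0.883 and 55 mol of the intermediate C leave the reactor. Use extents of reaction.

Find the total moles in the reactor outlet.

148 mol

Conversion of E: E consumed = 2ξ₁ = 0.883 × 356 → ξ₁ = 157.2 mol.
C balance: n_C = 0 + 1ξ₁ − 2ξ₂ = 55 → ξ₂ = (1·157.2 − 55)/2 = 51.09 mol.
Outlet amounts (n = n₀ + Σ ν·ξ):
  E: 356 − 2(157.2) = 41.65
  C: 0 + 1(157.2) − 2(51.09) = 55
  D: 0 + 1(51.09) = 51.09
Total out = 41.65 + 55 + 51.09 = 147.7 mol.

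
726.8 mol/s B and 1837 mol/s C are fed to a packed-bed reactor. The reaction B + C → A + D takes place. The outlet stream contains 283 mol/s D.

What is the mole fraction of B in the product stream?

0.173

For D: n = n₀ + 1ξ → 283 = 0 + 1ξ, giving ξ = 283 mol/s.
Outlet amounts (n = n₀ + ν ξ):
  B: 726.8 − 1(283) = 443.8
  C: 1837 − 1(283) = 1554
  A: 0 + 1(283) = 283
  D: 0 + 1(283) = 283
Total out = 2564 mol/s; y_B = 443.8 / 2564 = 0.1731.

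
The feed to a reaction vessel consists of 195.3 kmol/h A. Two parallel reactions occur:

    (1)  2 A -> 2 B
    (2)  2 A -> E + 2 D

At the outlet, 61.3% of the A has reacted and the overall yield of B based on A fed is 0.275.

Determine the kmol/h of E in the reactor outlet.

Yield of B: 2ξ₁ / 195.3 = 0.275 → ξ₁ = 26.85 kmol/h.
Conversion of A: 2ξ₁ + 2ξ₂ = 0.613 × 195.3 = 119.7 → ξ₂ = 33.01 kmol/h.
Outlet amounts (n = n₀ + Σ ν·ξ):
  A: 195.3 − 2(26.85) − 2(33.01) = 75.58
  B: 0 + 2(26.85) = 53.71
  E: 0 + 1(33.01) = 33.01
  D: 0 + 2(33.01) = 66.01

33 kmol/h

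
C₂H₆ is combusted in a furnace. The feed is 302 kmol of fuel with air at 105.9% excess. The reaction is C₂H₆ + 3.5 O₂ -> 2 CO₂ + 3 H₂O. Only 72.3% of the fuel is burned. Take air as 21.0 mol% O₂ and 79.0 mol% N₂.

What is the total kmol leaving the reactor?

10800 kmol

Stoichiometric O₂ = 3.5 × 302 = 1057 kmol; O₂ fed = 1057 × 2.059 = 2176 kmol.
N₂ fed = 2176 × 79/21 = 8187 kmol.
Fuel reacted = 0.723 × 302 → ξ = 218.3 kmol.
Outlet (n = n₀ + ν ξ):
  C₂H₆: 302 − 1(218.3) = 83.65
  O₂: 2176 − 3.5(218.3) = 1412
  N₂: 8187 (inert)
  CO₂: 0 + 2(218.3) = 436.7
  H₂O: 0 + 3(218.3) = 655
Total out = 83.65 + 1412 + 8187 + 436.7 + 655 = 10770 kmol.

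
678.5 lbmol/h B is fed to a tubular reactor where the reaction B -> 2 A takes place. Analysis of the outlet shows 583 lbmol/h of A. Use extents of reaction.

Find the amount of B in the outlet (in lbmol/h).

387 lbmol/h

For A: n = n₀ + 2ξ → 583 = 0 + 2ξ, giving ξ = 291.5 lbmol/h.
Outlet amounts (n = n₀ + ν ξ):
  B: 678.5 − 1(291.5) = 387
  A: 0 + 2(291.5) = 583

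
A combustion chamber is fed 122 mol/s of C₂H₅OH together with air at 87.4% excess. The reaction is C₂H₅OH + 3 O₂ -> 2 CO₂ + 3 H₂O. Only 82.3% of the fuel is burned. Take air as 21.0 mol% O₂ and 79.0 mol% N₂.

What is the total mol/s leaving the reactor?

3490 mol/s

Stoichiometric O₂ = 3 × 122 = 366 mol/s; O₂ fed = 366 × 1.874 = 685.9 mol/s.
N₂ fed = 685.9 × 79/21 = 2580 mol/s.
Fuel reacted = 0.823 × 122 → ξ = 100.4 mol/s.
Outlet (n = n₀ + ν ξ):
  C₂H₅OH: 122 − 1(100.4) = 21.59
  O₂: 685.9 − 3(100.4) = 384.7
  N₂: 2580 (inert)
  CO₂: 0 + 2(100.4) = 200.8
  H₂O: 0 + 3(100.4) = 301.2
Total out = 21.59 + 384.7 + 2580 + 200.8 + 301.2 = 3489 mol/s.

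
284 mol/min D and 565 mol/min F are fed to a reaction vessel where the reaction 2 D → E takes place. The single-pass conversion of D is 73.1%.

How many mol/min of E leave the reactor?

D reacted = 0.731 × 284 = 207.6 mol/min; ν_D = −2, so ξ = 207.6/2 = 103.8 mol/min.
Outlet amounts (n = n₀ + ν ξ):
  D: 284 − 2(103.8) = 76.4
  E: 0 + 1(103.8) = 103.8
  F: 565 (inert)

104 mol/min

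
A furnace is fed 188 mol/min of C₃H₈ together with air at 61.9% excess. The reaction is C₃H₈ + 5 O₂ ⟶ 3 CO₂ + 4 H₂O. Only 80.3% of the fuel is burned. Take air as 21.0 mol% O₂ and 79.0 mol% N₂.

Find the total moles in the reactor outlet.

Stoichiometric O₂ = 5 × 188 = 940 mol/min; O₂ fed = 940 × 1.619 = 1522 mol/min.
N₂ fed = 1522 × 79/21 = 5725 mol/min.
Fuel reacted = 0.803 × 188 → ξ = 151 mol/min.
Outlet (n = n₀ + ν ξ):
  C₃H₈: 188 − 1(151) = 37.04
  O₂: 1522 − 5(151) = 767
  N₂: 5725 (inert)
  CO₂: 0 + 3(151) = 452.9
  H₂O: 0 + 4(151) = 603.9
Total out = 37.04 + 767 + 5725 + 452.9 + 603.9 = 7586 mol/min.

7590 mol/min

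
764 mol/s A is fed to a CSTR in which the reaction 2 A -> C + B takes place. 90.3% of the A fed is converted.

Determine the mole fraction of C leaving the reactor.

0.452

A reacted = 0.903 × 764 = 689.9 mol/s; ν_A = −2, so ξ = 689.9/2 = 344.9 mol/s.
Outlet amounts (n = n₀ + ν ξ):
  A: 764 − 2(344.9) = 74.11
  C: 0 + 1(344.9) = 344.9
  B: 0 + 1(344.9) = 344.9
Total out = 764 mol/s; y_C = 344.9 / 764 = 0.4515.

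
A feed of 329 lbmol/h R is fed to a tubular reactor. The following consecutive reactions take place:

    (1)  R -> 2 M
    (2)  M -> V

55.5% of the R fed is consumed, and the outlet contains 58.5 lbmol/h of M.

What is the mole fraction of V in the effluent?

Conversion of R: R consumed = 1ξ₁ = 0.555 × 329 → ξ₁ = 182.6 lbmol/h.
M balance: n_M = 0 + 2ξ₁ − 1ξ₂ = 58.5 → ξ₂ = (2·182.6 − 58.5)/1 = 306.7 lbmol/h.
Outlet amounts (n = n₀ + Σ ν·ξ):
  R: 329 − 1(182.6) = 146.4
  M: 0 + 2(182.6) − 1(306.7) = 58.5
  V: 0 + 1(306.7) = 306.7
Total out = 511.6 lbmol/h; y_V = 306.7 / 511.6 = 0.5995.

0.599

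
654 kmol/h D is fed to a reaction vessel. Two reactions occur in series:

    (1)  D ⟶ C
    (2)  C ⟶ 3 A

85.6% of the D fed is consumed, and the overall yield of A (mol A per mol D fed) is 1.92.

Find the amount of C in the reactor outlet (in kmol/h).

Conversion of D: D consumed = 1ξ₁ = 0.856 × 654 → ξ₁ = 559.8 kmol/h.
Yield of A: 3ξ₂ / 654 = 1.92 → ξ₂ = 418.6 kmol/h.
Outlet amounts (n = n₀ + Σ ν·ξ):
  D: 654 − 1(559.8) = 94.18
  C: 0 + 1(559.8) − 1(418.6) = 141.3
  A: 0 + 3(418.6) = 1256

141 kmol/h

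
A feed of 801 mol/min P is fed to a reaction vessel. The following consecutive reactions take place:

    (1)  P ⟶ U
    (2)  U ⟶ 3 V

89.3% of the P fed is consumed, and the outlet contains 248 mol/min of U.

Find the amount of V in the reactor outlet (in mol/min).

Conversion of P: P consumed = 1ξ₁ = 0.893 × 801 → ξ₁ = 715.3 mol/min.
U balance: n_U = 0 + 1ξ₁ − 1ξ₂ = 248 → ξ₂ = (1·715.3 − 248)/1 = 467.3 mol/min.
Outlet amounts (n = n₀ + Σ ν·ξ):
  P: 801 − 1(715.3) = 85.71
  U: 0 + 1(715.3) − 1(467.3) = 248
  V: 0 + 3(467.3) = 1402

1400 mol/min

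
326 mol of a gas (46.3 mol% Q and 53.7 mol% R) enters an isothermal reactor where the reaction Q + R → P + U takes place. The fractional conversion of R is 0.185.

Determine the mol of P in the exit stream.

32.4 mol

R reacted = 0.185 × 175.1 = 32.39 mol; ν_R = −1, so ξ = 32.39/1 = 32.39 mol.
Outlet amounts (n = n₀ + ν ξ):
  Q: 150.9 − 1(32.39) = 118.6
  R: 175.1 − 1(32.39) = 142.7
  P: 0 + 1(32.39) = 32.39
  U: 0 + 1(32.39) = 32.39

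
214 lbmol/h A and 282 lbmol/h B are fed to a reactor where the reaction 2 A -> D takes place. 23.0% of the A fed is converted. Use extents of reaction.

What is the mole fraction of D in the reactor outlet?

0.0522

A reacted = 0.23 × 214 = 49.22 lbmol/h; ν_A = −2, so ξ = 49.22/2 = 24.61 lbmol/h.
Outlet amounts (n = n₀ + ν ξ):
  A: 214 − 2(24.61) = 164.8
  D: 0 + 1(24.61) = 24.61
  B: 282 (inert)
Total out = 471.4 lbmol/h; y_D = 24.61 / 471.4 = 0.05221.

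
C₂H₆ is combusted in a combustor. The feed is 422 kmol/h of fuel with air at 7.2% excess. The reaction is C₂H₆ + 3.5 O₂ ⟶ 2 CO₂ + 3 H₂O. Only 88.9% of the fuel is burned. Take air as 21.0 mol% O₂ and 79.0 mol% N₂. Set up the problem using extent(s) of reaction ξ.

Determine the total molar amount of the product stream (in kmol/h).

8150 kmol/h

Stoichiometric O₂ = 3.5 × 422 = 1477 kmol/h; O₂ fed = 1477 × 1.072 = 1583 kmol/h.
N₂ fed = 1583 × 79/21 = 5956 kmol/h.
Fuel reacted = 0.889 × 422 → ξ = 375.2 kmol/h.
Outlet (n = n₀ + ν ξ):
  C₂H₆: 422 − 1(375.2) = 46.84
  O₂: 1583 − 3.5(375.2) = 270.3
  N₂: 5956 (inert)
  CO₂: 0 + 2(375.2) = 750.3
  H₂O: 0 + 3(375.2) = 1125
Total out = 46.84 + 270.3 + 5956 + 750.3 + 1125 = 8149 kmol/h.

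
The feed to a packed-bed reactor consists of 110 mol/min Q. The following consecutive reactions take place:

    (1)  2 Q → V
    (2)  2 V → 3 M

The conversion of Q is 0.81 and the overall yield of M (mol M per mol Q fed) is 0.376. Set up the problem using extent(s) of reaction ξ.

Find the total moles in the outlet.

Conversion of Q: Q consumed = 2ξ₁ = 0.81 × 110 → ξ₁ = 44.55 mol/min.
Yield of M: 3ξ₂ / 110 = 0.376 → ξ₂ = 13.79 mol/min.
Outlet amounts (n = n₀ + Σ ν·ξ):
  Q: 110 − 2(44.55) = 20.9
  V: 0 + 1(44.55) − 2(13.79) = 16.98
  M: 0 + 3(13.79) = 41.36
Total out = 20.9 + 16.98 + 41.36 = 79.24 mol/min.

79.2 mol/min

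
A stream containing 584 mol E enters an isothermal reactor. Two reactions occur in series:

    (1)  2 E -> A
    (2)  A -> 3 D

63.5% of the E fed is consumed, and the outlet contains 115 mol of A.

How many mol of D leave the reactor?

211 mol

Conversion of E: E consumed = 2ξ₁ = 0.635 × 584 → ξ₁ = 185.4 mol.
A balance: n_A = 0 + 1ξ₁ − 1ξ₂ = 115 → ξ₂ = (1·185.4 − 115)/1 = 70.42 mol.
Outlet amounts (n = n₀ + Σ ν·ξ):
  E: 584 − 2(185.4) = 213.2
  A: 0 + 1(185.4) − 1(70.42) = 115
  D: 0 + 3(70.42) = 211.3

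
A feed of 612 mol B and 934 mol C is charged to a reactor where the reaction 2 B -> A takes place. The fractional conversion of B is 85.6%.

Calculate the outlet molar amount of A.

B reacted = 0.856 × 612 = 523.9 mol; ν_B = −2, so ξ = 523.9/2 = 261.9 mol.
Outlet amounts (n = n₀ + ν ξ):
  B: 612 − 2(261.9) = 88.13
  A: 0 + 1(261.9) = 261.9
  C: 934 (inert)

262 mol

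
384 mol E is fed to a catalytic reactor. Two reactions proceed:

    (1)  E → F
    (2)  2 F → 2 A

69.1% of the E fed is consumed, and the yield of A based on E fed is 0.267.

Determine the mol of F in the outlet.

163 mol

Conversion of E: E consumed = 1ξ₁ = 0.691 × 384 → ξ₁ = 265.3 mol.
Yield of A: 2ξ₂ / 384 = 0.267 → ξ₂ = 51.26 mol.
Outlet amounts (n = n₀ + Σ ν·ξ):
  E: 384 − 1(265.3) = 118.7
  F: 0 + 1(265.3) − 2(51.26) = 162.8
  A: 0 + 2(51.26) = 102.5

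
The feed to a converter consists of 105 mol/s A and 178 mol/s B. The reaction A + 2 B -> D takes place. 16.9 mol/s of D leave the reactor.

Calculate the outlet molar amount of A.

88.1 mol/s

For D: n = n₀ + 1ξ → 16.9 = 0 + 1ξ, giving ξ = 16.9 mol/s.
Outlet amounts (n = n₀ + ν ξ):
  A: 105 − 1(16.9) = 88.1
  B: 178 − 2(16.9) = 144.2
  D: 0 + 1(16.9) = 16.9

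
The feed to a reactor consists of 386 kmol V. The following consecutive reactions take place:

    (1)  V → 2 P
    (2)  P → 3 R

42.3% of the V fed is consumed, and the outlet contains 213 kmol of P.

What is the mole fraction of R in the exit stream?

Conversion of V: V consumed = 1ξ₁ = 0.423 × 386 → ξ₁ = 163.3 kmol.
P balance: n_P = 0 + 2ξ₁ − 1ξ₂ = 213 → ξ₂ = (2·163.3 − 213)/1 = 113.6 kmol.
Outlet amounts (n = n₀ + Σ ν·ξ):
  V: 386 − 1(163.3) = 222.7
  P: 0 + 2(163.3) − 1(113.6) = 213
  R: 0 + 3(113.6) = 340.7
Total out = 776.4 kmol; y_R = 340.7 / 776.4 = 0.4388.

0.439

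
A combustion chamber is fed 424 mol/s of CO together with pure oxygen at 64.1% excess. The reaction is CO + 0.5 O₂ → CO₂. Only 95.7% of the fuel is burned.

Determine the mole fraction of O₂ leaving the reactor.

Stoichiometric O₂ = 0.5 × 424 = 212 mol/s; O₂ fed = 212 × 1.641 = 347.9 mol/s.
Fuel reacted = 0.957 × 424 → ξ = 405.8 mol/s.
Outlet (n = n₀ + ν ξ):
  CO: 424 − 1(405.8) = 18.23
  O₂: 347.9 − 0.5(405.8) = 145
  CO₂: 0 + 1(405.8) = 405.8
Total out = 569 mol/s; y_O₂ = 145 / 569 = 0.2548.

0.255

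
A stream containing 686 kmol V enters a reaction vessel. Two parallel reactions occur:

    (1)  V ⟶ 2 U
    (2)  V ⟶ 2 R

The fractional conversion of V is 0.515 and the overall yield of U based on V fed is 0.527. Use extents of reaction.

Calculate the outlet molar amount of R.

345 kmol

Yield of U: 2ξ₁ / 686 = 0.527 → ξ₁ = 180.8 kmol.
Conversion of V: 1ξ₁ + 1ξ₂ = 0.515 × 686 = 353.3 → ξ₂ = 172.5 kmol.
Outlet amounts (n = n₀ + Σ ν·ξ):
  V: 686 − 1(180.8) − 1(172.5) = 332.7
  U: 0 + 2(180.8) = 361.5
  R: 0 + 2(172.5) = 345.1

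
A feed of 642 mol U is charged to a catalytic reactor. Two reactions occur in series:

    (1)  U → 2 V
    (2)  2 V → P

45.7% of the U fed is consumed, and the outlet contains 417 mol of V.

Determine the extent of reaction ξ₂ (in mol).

ξ₂ = 84.9 mol

Conversion of U: U consumed = 1ξ₁ = 0.457 × 642 → ξ₁ = 293.4 mol.
V balance: n_V = 0 + 2ξ₁ − 2ξ₂ = 417 → ξ₂ = (2·293.4 − 417)/2 = 84.89 mol.
Outlet amounts (n = n₀ + Σ ν·ξ):
  U: 642 − 1(293.4) = 348.6
  V: 0 + 2(293.4) − 2(84.89) = 417
  P: 0 + 1(84.89) = 84.89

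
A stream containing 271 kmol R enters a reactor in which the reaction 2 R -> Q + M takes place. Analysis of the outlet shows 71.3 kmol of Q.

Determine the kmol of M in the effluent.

71.3 kmol

For Q: n = n₀ + 1ξ → 71.3 = 0 + 1ξ, giving ξ = 71.3 kmol.
Outlet amounts (n = n₀ + ν ξ):
  R: 271 − 2(71.3) = 128.4
  Q: 0 + 1(71.3) = 71.3
  M: 0 + 1(71.3) = 71.3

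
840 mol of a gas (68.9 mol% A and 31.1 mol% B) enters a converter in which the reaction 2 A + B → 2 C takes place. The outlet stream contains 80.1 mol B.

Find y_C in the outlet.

For B: n = n₀ − 1ξ → 80.1 = 261.2 − 1ξ, giving ξ = 181.1 mol.
Outlet amounts (n = n₀ + ν ξ):
  A: 578.8 − 2(181.1) = 216.5
  B: 261.2 − 1(181.1) = 80.1
  C: 0 + 2(181.1) = 362.3
Total out = 658.9 mol; y_C = 362.3 / 658.9 = 0.5499.

0.55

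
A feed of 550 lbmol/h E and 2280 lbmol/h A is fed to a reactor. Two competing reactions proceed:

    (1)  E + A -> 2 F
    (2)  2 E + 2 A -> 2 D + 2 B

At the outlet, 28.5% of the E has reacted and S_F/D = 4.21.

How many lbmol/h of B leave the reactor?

Conversion of E: E consumed = 0.285 × 550 = 156.8 lbmol/h = 1ξ₁ + 2ξ₂.
Selectivity: 2ξ₁ / (2ξ₂) = 4.21 → ξ₁ = 4.21 ξ₂.
Substitute: (1·4.21 + 2) ξ₂ = 156.8 → ξ₂ = 25.24 lbmol/h, ξ₁ = 106.3 lbmol/h.
Outlet amounts (n = n₀ + Σ ν·ξ):
  E: 550 − 1(106.3) − 2(25.24) = 393.2
  A: 2280 − 1(106.3) − 2(25.24) = 2123
  F: 0 + 2(106.3) = 212.5
  D: 0 + 2(25.24) = 50.48
  B: 0 + 2(25.24) = 50.48

50.5 lbmol/h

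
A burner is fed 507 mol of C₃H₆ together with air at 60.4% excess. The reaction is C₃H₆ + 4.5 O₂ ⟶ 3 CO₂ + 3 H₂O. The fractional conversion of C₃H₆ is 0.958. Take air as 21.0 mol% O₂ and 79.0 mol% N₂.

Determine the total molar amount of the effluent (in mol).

Stoichiometric O₂ = 4.5 × 507 = 2282 mol; O₂ fed = 2282 × 1.604 = 3660 mol.
N₂ fed = 3660 × 79/21 = 13770 mol.
Fuel reacted = 0.958 × 507 → ξ = 485.7 mol.
Outlet (n = n₀ + ν ξ):
  C₃H₆: 507 − 1(485.7) = 21.29
  O₂: 3660 − 4.5(485.7) = 1474
  N₂: 13770 (inert)
  CO₂: 0 + 3(485.7) = 1457
  H₂O: 0 + 3(485.7) = 1457
Total out = 21.29 + 1474 + 13770 + 1457 + 1457 = 18180 mol.

18200 mol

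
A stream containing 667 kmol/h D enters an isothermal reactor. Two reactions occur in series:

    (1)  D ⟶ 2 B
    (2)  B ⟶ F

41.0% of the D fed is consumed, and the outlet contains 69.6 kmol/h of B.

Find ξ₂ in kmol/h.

Conversion of D: D consumed = 1ξ₁ = 0.41 × 667 → ξ₁ = 273.5 kmol/h.
B balance: n_B = 0 + 2ξ₁ − 1ξ₂ = 69.6 → ξ₂ = (2·273.5 − 69.6)/1 = 477.3 kmol/h.
Outlet amounts (n = n₀ + Σ ν·ξ):
  D: 667 − 1(273.5) = 393.5
  B: 0 + 2(273.5) − 1(477.3) = 69.6
  F: 0 + 1(477.3) = 477.3

ξ₂ = 477 kmol/h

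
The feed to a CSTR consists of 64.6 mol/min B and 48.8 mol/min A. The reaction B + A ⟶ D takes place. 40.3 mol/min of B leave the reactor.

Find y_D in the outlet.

0.273

For B: n = n₀ − 1ξ → 40.3 = 64.6 − 1ξ, giving ξ = 24.3 mol/min.
Outlet amounts (n = n₀ + ν ξ):
  B: 64.6 − 1(24.3) = 40.3
  A: 48.8 − 1(24.3) = 24.5
  D: 0 + 1(24.3) = 24.3
Total out = 89.1 mol/min; y_D = 24.3 / 89.1 = 0.2727.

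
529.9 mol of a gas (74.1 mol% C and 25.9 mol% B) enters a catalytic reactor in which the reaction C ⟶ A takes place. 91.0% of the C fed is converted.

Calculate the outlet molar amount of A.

357 mol

C reacted = 0.91 × 392.7 = 357.3 mol; ν_C = −1, so ξ = 357.3/1 = 357.3 mol.
Outlet amounts (n = n₀ + ν ξ):
  C: 392.7 − 1(357.3) = 35.34
  A: 0 + 1(357.3) = 357.3
  B: 137.2 (inert)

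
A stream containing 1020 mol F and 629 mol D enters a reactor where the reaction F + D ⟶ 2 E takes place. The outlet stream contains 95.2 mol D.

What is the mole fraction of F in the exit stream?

0.295

For D: n = n₀ − 1ξ → 95.2 = 629 − 1ξ, giving ξ = 533.8 mol.
Outlet amounts (n = n₀ + ν ξ):
  F: 1020 − 1(533.8) = 486.2
  D: 629 − 1(533.8) = 95.2
  E: 0 + 2(533.8) = 1068
Total out = 1649 mol; y_F = 486.2 / 1649 = 0.2948.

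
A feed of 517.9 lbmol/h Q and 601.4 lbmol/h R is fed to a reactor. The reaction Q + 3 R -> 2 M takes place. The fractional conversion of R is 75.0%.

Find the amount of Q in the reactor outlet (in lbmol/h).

368 lbmol/h

R reacted = 0.75 × 601.4 = 451 lbmol/h; ν_R = −3, so ξ = 451/3 = 150.3 lbmol/h.
Outlet amounts (n = n₀ + ν ξ):
  Q: 517.9 − 1(150.3) = 367.5
  R: 601.4 − 3(150.3) = 150.4
  M: 0 + 2(150.3) = 300.7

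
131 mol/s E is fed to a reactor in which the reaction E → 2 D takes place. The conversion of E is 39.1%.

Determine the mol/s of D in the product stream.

E reacted = 0.391 × 131 = 51.22 mol/s; ν_E = −1, so ξ = 51.22/1 = 51.22 mol/s.
Outlet amounts (n = n₀ + ν ξ):
  E: 131 − 1(51.22) = 79.78
  D: 0 + 2(51.22) = 102.4

102 mol/s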